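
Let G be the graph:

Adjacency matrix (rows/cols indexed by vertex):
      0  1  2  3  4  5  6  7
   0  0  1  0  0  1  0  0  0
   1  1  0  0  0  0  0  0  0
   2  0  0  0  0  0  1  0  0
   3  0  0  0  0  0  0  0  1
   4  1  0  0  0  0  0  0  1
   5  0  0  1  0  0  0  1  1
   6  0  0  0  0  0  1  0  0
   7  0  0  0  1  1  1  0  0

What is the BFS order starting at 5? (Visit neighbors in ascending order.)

BFS from vertex 5 (neighbors processed in ascending order):
Visit order: 5, 2, 6, 7, 3, 4, 0, 1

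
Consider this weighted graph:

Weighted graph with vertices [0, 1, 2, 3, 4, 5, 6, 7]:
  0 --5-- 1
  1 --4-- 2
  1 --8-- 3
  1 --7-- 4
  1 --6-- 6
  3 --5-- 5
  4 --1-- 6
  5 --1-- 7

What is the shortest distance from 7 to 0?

Using Dijkstra's algorithm from vertex 7:
Shortest path: 7 -> 5 -> 3 -> 1 -> 0
Total weight: 1 + 5 + 8 + 5 = 19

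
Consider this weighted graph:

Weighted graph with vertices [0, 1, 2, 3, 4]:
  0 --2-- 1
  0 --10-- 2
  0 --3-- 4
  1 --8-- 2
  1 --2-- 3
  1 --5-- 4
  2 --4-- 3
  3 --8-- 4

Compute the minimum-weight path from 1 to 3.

Using Dijkstra's algorithm from vertex 1:
Shortest path: 1 -> 3
Total weight: 2 = 2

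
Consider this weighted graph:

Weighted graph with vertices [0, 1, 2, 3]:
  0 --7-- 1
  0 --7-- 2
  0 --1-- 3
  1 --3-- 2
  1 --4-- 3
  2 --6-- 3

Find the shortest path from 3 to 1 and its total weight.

Using Dijkstra's algorithm from vertex 3:
Shortest path: 3 -> 1
Total weight: 4 = 4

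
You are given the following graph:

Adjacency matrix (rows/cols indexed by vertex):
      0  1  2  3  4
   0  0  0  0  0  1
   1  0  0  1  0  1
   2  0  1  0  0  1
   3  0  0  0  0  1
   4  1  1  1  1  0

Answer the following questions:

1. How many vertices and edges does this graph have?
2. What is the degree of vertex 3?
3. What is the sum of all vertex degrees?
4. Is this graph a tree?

Count: 5 vertices, 5 edges.
Vertex 3 has neighbors [4], degree = 1.
Handshaking lemma: 2 * 5 = 10.
A tree on 5 vertices has 4 edges. This graph has 5 edges (1 extra). Not a tree.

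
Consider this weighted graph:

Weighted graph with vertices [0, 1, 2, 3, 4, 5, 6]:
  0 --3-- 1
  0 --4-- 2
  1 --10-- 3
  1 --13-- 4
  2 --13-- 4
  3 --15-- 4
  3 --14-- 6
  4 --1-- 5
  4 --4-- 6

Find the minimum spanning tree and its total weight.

Applying Kruskal's algorithm (sort edges by weight, add if no cycle):
  Add (4,5) w=1
  Add (0,1) w=3
  Add (0,2) w=4
  Add (4,6) w=4
  Add (1,3) w=10
  Add (1,4) w=13
  Skip (2,4) w=13 (creates cycle)
  Skip (3,6) w=14 (creates cycle)
  Skip (3,4) w=15 (creates cycle)
MST weight = 35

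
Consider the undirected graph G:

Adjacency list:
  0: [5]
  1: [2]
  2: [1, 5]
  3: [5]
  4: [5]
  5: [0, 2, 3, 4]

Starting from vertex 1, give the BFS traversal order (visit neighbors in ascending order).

BFS from vertex 1 (neighbors processed in ascending order):
Visit order: 1, 2, 5, 0, 3, 4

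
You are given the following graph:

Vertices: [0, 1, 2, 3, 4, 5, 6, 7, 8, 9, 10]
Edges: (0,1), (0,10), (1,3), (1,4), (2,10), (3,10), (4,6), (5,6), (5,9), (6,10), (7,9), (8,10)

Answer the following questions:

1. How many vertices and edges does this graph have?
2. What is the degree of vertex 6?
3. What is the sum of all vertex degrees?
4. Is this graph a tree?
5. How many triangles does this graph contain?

Count: 11 vertices, 12 edges.
Vertex 6 has neighbors [4, 5, 10], degree = 3.
Handshaking lemma: 2 * 12 = 24.
A tree on 11 vertices has 10 edges. This graph has 12 edges (2 extra). Not a tree.
Number of triangles = 0.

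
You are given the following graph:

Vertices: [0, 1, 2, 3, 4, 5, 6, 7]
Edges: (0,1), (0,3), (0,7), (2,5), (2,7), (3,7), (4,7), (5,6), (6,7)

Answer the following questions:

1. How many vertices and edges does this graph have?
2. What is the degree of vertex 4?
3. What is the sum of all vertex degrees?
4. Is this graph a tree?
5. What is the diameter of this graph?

Count: 8 vertices, 9 edges.
Vertex 4 has neighbors [7], degree = 1.
Handshaking lemma: 2 * 9 = 18.
A tree on 8 vertices has 7 edges. This graph has 9 edges (2 extra). Not a tree.
Diameter (longest shortest path) = 4.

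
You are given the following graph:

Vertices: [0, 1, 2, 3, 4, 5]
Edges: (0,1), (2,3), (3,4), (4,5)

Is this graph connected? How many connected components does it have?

Checking connectivity: the graph has 2 connected component(s).
Components: [[0, 1], [2, 3, 4, 5]]. The graph is NOT connected.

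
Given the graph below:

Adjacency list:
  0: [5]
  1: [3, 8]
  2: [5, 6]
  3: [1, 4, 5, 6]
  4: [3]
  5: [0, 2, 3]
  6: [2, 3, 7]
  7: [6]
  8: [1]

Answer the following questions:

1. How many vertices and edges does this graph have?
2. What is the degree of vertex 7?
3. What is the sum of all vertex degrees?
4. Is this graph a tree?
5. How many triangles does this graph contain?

Count: 9 vertices, 9 edges.
Vertex 7 has neighbors [6], degree = 1.
Handshaking lemma: 2 * 9 = 18.
A tree on 9 vertices has 8 edges. This graph has 9 edges (1 extra). Not a tree.
Number of triangles = 0.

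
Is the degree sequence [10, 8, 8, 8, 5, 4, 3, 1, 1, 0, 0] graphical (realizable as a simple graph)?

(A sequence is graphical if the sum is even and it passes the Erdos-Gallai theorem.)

Sum of degrees = 48. Sum is even but fails Erdos-Gallai. The sequence is NOT graphical.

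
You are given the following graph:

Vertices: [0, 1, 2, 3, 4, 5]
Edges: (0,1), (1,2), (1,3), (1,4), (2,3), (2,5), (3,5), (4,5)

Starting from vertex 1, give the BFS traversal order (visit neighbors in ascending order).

BFS from vertex 1 (neighbors processed in ascending order):
Visit order: 1, 0, 2, 3, 4, 5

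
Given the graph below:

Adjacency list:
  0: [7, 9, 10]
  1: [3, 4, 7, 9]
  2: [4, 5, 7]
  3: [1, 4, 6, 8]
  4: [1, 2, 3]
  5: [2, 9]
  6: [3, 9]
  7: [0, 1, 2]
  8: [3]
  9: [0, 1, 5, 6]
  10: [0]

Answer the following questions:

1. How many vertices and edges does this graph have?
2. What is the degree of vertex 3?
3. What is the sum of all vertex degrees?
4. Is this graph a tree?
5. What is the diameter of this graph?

Count: 11 vertices, 15 edges.
Vertex 3 has neighbors [1, 4, 6, 8], degree = 4.
Handshaking lemma: 2 * 15 = 30.
A tree on 11 vertices has 10 edges. This graph has 15 edges (5 extra). Not a tree.
Diameter (longest shortest path) = 5.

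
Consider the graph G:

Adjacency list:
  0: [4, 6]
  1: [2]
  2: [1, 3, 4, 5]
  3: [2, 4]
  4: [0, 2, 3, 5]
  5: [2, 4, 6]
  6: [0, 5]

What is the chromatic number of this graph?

The graph has a maximum clique of size 3 (lower bound on chromatic number).
A valid 3-coloring: {0: 0, 1: 1, 2: 0, 3: 2, 4: 1, 5: 2, 6: 1}.
Chromatic number = 3.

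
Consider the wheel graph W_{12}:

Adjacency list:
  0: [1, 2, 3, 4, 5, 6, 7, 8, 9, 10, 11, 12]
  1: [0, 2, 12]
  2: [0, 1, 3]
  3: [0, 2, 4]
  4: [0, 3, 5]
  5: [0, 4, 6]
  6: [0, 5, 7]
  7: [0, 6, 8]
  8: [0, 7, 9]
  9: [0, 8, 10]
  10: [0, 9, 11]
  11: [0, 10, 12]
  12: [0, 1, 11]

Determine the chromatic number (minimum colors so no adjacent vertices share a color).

W_{12} = C_{12} plus a hub adjacent to every cycle vertex.
The outer cycle needs 2 colors (even cycle); the hub is adjacent to all of them so needs a fresh color.
Chromatic number = 2 + 1 = 3.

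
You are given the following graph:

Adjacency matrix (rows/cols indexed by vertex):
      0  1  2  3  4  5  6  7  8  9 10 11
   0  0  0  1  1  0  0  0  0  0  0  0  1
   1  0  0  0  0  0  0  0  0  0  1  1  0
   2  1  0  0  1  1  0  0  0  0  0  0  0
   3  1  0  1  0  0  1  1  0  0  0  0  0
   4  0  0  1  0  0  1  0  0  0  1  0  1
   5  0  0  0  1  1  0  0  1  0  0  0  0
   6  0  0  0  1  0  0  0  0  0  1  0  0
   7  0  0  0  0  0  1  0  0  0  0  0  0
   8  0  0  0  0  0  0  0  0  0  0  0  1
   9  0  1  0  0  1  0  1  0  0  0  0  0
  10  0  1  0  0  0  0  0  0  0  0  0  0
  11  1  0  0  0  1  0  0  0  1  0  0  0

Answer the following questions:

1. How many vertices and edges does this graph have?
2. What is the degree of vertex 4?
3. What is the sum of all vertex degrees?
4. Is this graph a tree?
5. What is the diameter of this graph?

Count: 12 vertices, 15 edges.
Vertex 4 has neighbors [2, 5, 9, 11], degree = 4.
Handshaking lemma: 2 * 15 = 30.
A tree on 12 vertices has 11 edges. This graph has 15 edges (4 extra). Not a tree.
Diameter (longest shortest path) = 5.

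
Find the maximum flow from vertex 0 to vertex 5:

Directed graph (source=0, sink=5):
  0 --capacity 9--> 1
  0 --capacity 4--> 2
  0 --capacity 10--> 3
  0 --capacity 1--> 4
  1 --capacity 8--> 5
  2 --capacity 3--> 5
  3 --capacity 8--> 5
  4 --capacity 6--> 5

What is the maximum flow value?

Computing max flow:
  Flow on (0->1): 8/9
  Flow on (0->2): 3/4
  Flow on (0->3): 8/10
  Flow on (0->4): 1/1
  Flow on (1->5): 8/8
  Flow on (2->5): 3/3
  Flow on (3->5): 8/8
  Flow on (4->5): 1/6
Maximum flow = 20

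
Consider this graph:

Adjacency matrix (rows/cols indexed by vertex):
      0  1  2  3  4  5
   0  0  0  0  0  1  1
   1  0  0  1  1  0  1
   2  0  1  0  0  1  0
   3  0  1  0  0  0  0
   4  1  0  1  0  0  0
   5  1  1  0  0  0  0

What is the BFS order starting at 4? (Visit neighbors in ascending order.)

BFS from vertex 4 (neighbors processed in ascending order):
Visit order: 4, 0, 2, 5, 1, 3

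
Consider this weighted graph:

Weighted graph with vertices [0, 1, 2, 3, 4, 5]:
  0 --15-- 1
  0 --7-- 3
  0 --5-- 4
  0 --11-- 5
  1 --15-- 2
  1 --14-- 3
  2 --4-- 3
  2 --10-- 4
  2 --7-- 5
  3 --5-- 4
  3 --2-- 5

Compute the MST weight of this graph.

Applying Kruskal's algorithm (sort edges by weight, add if no cycle):
  Add (3,5) w=2
  Add (2,3) w=4
  Add (0,4) w=5
  Add (3,4) w=5
  Skip (0,3) w=7 (creates cycle)
  Skip (2,5) w=7 (creates cycle)
  Skip (2,4) w=10 (creates cycle)
  Skip (0,5) w=11 (creates cycle)
  Add (1,3) w=14
  Skip (0,1) w=15 (creates cycle)
  Skip (1,2) w=15 (creates cycle)
MST weight = 30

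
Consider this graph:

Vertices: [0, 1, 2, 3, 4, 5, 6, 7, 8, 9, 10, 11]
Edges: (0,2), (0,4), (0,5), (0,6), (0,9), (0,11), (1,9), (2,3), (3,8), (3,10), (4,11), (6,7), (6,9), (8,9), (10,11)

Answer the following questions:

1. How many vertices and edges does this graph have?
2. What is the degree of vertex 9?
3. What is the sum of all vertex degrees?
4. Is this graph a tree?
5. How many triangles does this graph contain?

Count: 12 vertices, 15 edges.
Vertex 9 has neighbors [0, 1, 6, 8], degree = 4.
Handshaking lemma: 2 * 15 = 30.
A tree on 12 vertices has 11 edges. This graph has 15 edges (4 extra). Not a tree.
Number of triangles = 2.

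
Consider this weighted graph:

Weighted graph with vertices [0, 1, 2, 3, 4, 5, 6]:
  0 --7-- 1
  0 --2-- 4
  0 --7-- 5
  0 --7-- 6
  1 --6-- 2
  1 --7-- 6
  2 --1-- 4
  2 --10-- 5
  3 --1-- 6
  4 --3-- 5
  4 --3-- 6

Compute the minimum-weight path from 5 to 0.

Using Dijkstra's algorithm from vertex 5:
Shortest path: 5 -> 4 -> 0
Total weight: 3 + 2 = 5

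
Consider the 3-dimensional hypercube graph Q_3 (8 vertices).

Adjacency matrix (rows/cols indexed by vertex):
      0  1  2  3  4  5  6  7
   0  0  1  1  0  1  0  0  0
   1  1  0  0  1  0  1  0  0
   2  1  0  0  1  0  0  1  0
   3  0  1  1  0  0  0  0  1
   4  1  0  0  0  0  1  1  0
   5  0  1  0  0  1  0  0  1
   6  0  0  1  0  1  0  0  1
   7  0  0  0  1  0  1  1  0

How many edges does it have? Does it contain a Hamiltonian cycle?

Q_3 has 8 * 3 / 2 = 12 edges.
Q_3 (d >= 2) always has a Hamiltonian cycle: a 3-bit cyclic Gray code visits every vertex exactly once and returns to the start.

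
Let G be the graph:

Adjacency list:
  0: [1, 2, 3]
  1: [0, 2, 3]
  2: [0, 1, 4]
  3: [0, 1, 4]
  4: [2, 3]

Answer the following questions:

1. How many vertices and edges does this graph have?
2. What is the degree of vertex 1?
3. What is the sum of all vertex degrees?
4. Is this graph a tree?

Count: 5 vertices, 7 edges.
Vertex 1 has neighbors [0, 2, 3], degree = 3.
Handshaking lemma: 2 * 7 = 14.
A tree on 5 vertices has 4 edges. This graph has 7 edges (3 extra). Not a tree.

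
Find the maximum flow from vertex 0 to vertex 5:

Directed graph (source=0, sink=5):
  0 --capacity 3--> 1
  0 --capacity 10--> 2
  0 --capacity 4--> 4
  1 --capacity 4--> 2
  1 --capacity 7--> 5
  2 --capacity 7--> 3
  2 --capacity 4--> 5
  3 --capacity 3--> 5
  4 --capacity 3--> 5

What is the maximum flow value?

Computing max flow:
  Flow on (0->1): 3/3
  Flow on (0->2): 7/10
  Flow on (0->4): 3/4
  Flow on (1->5): 3/7
  Flow on (2->3): 3/7
  Flow on (2->5): 4/4
  Flow on (3->5): 3/3
  Flow on (4->5): 3/3
Maximum flow = 13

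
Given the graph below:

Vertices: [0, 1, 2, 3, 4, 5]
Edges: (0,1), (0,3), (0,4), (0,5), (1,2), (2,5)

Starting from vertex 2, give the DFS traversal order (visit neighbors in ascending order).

DFS from vertex 2 (neighbors processed in ascending order):
Visit order: 2, 1, 0, 3, 4, 5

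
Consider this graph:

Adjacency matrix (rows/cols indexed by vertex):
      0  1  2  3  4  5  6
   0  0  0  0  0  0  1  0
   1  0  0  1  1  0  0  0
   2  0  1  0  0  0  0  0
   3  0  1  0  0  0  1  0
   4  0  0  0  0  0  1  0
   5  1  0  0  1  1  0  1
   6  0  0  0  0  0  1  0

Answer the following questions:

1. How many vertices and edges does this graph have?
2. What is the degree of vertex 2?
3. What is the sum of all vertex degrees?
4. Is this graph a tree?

Count: 7 vertices, 6 edges.
Vertex 2 has neighbors [1], degree = 1.
Handshaking lemma: 2 * 6 = 12.
A graph is a tree iff it is connected and has exactly n-1 edges. This graph is connected (all 7 vertices in one component) and has 7-1 = 6 edges. It is a tree.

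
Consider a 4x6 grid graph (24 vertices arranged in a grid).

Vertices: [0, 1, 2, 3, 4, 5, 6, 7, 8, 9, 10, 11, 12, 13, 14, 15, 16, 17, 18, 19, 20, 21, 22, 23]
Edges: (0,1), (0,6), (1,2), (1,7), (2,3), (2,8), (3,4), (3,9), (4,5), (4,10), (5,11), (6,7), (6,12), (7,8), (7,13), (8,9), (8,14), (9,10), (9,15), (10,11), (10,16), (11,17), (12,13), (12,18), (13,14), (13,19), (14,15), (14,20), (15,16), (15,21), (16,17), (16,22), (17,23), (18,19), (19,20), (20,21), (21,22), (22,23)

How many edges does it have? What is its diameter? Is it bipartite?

A 4x6 grid has 18 vertical edges and 20 horizontal edges.
Total edges = 18 + 20 = 38.
Diameter = (4-1) + (6-1) = 8 (corner to opposite corner).
Grid graphs are bipartite (checkerboard coloring).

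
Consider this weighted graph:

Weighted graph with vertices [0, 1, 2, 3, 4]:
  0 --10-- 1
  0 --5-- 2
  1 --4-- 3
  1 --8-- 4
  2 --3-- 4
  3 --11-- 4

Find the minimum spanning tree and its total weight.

Applying Kruskal's algorithm (sort edges by weight, add if no cycle):
  Add (2,4) w=3
  Add (1,3) w=4
  Add (0,2) w=5
  Add (1,4) w=8
  Skip (0,1) w=10 (creates cycle)
  Skip (3,4) w=11 (creates cycle)
MST weight = 20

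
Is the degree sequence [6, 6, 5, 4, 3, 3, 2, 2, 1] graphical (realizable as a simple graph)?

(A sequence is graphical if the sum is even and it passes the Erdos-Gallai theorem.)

Sum of degrees = 32. Sum is even and passes Erdos-Gallai. The sequence IS graphical.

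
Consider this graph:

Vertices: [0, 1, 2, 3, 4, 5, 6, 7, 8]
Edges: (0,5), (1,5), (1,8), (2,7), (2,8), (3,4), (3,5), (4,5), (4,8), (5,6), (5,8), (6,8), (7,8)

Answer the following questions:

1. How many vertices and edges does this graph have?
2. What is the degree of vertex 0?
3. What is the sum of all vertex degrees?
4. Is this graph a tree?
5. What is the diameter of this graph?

Count: 9 vertices, 13 edges.
Vertex 0 has neighbors [5], degree = 1.
Handshaking lemma: 2 * 13 = 26.
A tree on 9 vertices has 8 edges. This graph has 13 edges (5 extra). Not a tree.
Diameter (longest shortest path) = 3.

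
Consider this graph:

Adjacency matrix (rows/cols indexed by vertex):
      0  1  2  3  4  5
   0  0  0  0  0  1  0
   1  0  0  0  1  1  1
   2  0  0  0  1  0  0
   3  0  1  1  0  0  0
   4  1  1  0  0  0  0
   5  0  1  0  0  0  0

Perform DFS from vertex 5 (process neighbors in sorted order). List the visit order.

DFS from vertex 5 (neighbors processed in ascending order):
Visit order: 5, 1, 3, 2, 4, 0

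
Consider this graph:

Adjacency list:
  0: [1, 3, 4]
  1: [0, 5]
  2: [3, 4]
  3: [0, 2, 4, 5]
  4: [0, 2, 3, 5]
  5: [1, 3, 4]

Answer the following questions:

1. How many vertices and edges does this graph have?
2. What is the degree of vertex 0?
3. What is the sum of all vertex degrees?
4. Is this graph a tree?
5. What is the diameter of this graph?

Count: 6 vertices, 9 edges.
Vertex 0 has neighbors [1, 3, 4], degree = 3.
Handshaking lemma: 2 * 9 = 18.
A tree on 6 vertices has 5 edges. This graph has 9 edges (4 extra). Not a tree.
Diameter (longest shortest path) = 3.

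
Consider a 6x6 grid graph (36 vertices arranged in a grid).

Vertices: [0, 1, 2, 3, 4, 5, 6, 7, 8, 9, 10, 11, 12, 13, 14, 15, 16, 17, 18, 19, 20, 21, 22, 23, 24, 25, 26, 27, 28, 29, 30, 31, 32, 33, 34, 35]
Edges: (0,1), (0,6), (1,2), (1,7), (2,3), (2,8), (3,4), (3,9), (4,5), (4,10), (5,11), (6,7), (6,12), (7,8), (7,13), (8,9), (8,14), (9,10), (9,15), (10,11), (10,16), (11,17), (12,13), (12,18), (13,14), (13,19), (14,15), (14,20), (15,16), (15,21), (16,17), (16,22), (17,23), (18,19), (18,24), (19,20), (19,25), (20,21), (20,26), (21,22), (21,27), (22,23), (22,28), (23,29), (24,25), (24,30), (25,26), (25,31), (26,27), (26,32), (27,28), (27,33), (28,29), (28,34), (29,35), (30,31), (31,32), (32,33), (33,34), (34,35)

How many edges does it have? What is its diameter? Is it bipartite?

A 6x6 grid has 30 vertical edges and 30 horizontal edges.
Total edges = 30 + 30 = 60.
Diameter = (6-1) + (6-1) = 10 (corner to opposite corner).
Grid graphs are bipartite (checkerboard coloring).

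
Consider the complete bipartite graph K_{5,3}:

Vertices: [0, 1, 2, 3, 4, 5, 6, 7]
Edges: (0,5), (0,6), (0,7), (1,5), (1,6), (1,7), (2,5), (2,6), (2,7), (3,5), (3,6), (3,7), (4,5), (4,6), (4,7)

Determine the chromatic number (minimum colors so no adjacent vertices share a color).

K_{5,3} is bipartite: vertices split into two independent sets of size 5 and 3.
Color one set 0, the other 1. No adjacent vertices share a color.
Chromatic number = 2.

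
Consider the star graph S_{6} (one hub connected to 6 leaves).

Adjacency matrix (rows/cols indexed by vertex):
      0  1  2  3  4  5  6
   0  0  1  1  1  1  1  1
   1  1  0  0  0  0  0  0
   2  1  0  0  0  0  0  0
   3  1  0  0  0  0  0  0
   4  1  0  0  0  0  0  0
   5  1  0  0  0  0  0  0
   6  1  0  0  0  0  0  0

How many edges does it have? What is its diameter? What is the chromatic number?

Star graph S_{6}: the hub connects to all 6 leaves.
Edges = 6.
Diameter = 2 (any leaf to hub is 1, leaf to leaf through hub is 2).
Star graphs are bipartite (hub vs leaves), so chromatic number = 2.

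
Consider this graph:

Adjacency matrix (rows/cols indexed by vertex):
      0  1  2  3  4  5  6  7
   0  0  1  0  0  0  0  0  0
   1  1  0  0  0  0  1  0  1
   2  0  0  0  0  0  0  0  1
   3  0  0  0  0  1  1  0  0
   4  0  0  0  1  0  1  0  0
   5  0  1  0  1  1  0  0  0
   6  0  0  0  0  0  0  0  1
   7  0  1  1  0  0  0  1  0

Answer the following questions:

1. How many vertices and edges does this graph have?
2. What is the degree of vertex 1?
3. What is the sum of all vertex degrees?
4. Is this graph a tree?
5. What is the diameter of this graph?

Count: 8 vertices, 8 edges.
Vertex 1 has neighbors [0, 5, 7], degree = 3.
Handshaking lemma: 2 * 8 = 16.
A tree on 8 vertices has 7 edges. This graph has 8 edges (1 extra). Not a tree.
Diameter (longest shortest path) = 4.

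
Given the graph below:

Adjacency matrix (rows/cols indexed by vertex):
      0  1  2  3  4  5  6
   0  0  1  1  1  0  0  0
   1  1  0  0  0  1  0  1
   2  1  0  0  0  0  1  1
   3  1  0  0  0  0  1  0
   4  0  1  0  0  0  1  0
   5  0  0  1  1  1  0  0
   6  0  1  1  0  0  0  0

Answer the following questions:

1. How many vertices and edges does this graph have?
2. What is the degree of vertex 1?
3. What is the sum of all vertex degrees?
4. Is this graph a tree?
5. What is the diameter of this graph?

Count: 7 vertices, 9 edges.
Vertex 1 has neighbors [0, 4, 6], degree = 3.
Handshaking lemma: 2 * 9 = 18.
A tree on 7 vertices has 6 edges. This graph has 9 edges (3 extra). Not a tree.
Diameter (longest shortest path) = 3.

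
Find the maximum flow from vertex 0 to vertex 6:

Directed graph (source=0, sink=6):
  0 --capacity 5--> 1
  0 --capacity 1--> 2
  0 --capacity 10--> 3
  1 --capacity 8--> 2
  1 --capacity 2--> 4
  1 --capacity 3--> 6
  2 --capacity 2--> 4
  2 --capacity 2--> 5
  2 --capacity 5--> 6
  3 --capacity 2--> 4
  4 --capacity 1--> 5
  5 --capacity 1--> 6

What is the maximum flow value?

Computing max flow:
  Flow on (0->1): 5/5
  Flow on (0->2): 1/1
  Flow on (0->3): 1/10
  Flow on (1->2): 2/8
  Flow on (1->6): 3/3
  Flow on (2->6): 3/5
  Flow on (3->4): 1/2
  Flow on (4->5): 1/1
  Flow on (5->6): 1/1
Maximum flow = 7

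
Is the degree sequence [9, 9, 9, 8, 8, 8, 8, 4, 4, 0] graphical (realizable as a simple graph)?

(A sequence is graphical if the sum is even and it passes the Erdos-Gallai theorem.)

Sum of degrees = 67. Sum is odd, so the sequence is NOT graphical.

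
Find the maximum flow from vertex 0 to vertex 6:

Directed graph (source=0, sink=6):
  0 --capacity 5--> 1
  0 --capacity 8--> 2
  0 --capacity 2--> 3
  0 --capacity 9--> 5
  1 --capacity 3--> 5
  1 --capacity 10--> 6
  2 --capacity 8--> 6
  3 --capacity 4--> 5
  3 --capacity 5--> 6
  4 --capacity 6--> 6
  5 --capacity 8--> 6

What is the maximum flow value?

Computing max flow:
  Flow on (0->1): 5/5
  Flow on (0->2): 8/8
  Flow on (0->3): 2/2
  Flow on (0->5): 8/9
  Flow on (1->6): 5/10
  Flow on (2->6): 8/8
  Flow on (3->6): 2/5
  Flow on (5->6): 8/8
Maximum flow = 23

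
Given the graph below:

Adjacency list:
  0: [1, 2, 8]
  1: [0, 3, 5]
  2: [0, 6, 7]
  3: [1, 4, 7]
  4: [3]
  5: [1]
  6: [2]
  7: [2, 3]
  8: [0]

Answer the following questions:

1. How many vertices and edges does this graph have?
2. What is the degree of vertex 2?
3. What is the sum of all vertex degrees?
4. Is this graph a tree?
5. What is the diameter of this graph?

Count: 9 vertices, 9 edges.
Vertex 2 has neighbors [0, 6, 7], degree = 3.
Handshaking lemma: 2 * 9 = 18.
A tree on 9 vertices has 8 edges. This graph has 9 edges (1 extra). Not a tree.
Diameter (longest shortest path) = 4.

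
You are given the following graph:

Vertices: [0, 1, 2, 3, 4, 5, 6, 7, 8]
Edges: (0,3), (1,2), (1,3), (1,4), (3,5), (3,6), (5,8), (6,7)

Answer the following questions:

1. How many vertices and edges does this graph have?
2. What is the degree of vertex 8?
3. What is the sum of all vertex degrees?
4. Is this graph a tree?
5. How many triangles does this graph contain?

Count: 9 vertices, 8 edges.
Vertex 8 has neighbors [5], degree = 1.
Handshaking lemma: 2 * 8 = 16.
A graph is a tree iff it is connected and has exactly n-1 edges. This graph is connected (all 9 vertices in one component) and has 9-1 = 8 edges. It is a tree.
Number of triangles = 0.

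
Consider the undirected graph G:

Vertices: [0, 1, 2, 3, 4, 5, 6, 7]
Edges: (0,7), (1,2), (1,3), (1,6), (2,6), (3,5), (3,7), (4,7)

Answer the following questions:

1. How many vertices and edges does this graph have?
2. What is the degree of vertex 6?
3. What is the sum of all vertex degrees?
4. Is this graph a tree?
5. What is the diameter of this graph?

Count: 8 vertices, 8 edges.
Vertex 6 has neighbors [1, 2], degree = 2.
Handshaking lemma: 2 * 8 = 16.
A tree on 8 vertices has 7 edges. This graph has 8 edges (1 extra). Not a tree.
Diameter (longest shortest path) = 4.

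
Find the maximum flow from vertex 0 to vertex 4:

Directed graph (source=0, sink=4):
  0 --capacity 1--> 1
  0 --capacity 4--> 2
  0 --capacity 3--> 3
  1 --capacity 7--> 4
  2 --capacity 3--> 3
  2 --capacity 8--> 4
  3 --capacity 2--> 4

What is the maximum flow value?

Computing max flow:
  Flow on (0->1): 1/1
  Flow on (0->2): 4/4
  Flow on (0->3): 2/3
  Flow on (1->4): 1/7
  Flow on (2->4): 4/8
  Flow on (3->4): 2/2
Maximum flow = 7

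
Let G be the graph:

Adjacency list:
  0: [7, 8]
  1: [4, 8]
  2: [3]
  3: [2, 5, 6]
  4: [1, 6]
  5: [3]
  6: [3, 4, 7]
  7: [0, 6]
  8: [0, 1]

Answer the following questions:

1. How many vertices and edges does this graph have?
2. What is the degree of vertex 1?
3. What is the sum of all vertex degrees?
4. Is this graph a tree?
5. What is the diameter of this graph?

Count: 9 vertices, 9 edges.
Vertex 1 has neighbors [4, 8], degree = 2.
Handshaking lemma: 2 * 9 = 18.
A tree on 9 vertices has 8 edges. This graph has 9 edges (1 extra). Not a tree.
Diameter (longest shortest path) = 5.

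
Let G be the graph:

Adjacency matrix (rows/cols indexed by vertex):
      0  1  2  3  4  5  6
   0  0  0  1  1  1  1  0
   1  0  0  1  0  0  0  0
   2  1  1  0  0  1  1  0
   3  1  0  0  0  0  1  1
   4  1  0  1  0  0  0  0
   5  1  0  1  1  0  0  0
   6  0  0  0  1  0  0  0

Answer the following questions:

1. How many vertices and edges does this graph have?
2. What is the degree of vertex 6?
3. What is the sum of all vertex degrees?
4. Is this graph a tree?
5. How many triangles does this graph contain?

Count: 7 vertices, 9 edges.
Vertex 6 has neighbors [3], degree = 1.
Handshaking lemma: 2 * 9 = 18.
A tree on 7 vertices has 6 edges. This graph has 9 edges (3 extra). Not a tree.
Number of triangles = 3.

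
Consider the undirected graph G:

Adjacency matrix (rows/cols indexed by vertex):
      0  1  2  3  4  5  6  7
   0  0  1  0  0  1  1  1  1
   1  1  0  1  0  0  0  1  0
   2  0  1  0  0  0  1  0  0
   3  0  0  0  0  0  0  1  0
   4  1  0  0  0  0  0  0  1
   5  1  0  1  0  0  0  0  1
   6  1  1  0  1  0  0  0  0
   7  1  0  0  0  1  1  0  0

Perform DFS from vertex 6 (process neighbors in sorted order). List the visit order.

DFS from vertex 6 (neighbors processed in ascending order):
Visit order: 6, 0, 1, 2, 5, 7, 4, 3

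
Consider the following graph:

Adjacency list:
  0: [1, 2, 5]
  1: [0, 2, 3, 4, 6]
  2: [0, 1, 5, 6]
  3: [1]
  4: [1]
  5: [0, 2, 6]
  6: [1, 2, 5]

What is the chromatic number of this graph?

The graph has a maximum clique of size 3 (lower bound on chromatic number).
A valid 3-coloring: {0: 2, 1: 0, 2: 1, 3: 1, 4: 1, 5: 0, 6: 2}.
Chromatic number = 3.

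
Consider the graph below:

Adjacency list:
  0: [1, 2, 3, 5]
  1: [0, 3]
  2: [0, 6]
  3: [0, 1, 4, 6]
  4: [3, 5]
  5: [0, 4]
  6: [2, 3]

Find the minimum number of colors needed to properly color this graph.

The graph has a maximum clique of size 3 (lower bound on chromatic number).
A valid 3-coloring: {0: 0, 1: 2, 2: 1, 3: 1, 4: 0, 5: 1, 6: 0}.
Chromatic number = 3.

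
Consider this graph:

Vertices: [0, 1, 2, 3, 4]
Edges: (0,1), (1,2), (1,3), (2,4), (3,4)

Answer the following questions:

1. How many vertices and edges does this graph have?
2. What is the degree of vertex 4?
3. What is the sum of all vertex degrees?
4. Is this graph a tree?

Count: 5 vertices, 5 edges.
Vertex 4 has neighbors [2, 3], degree = 2.
Handshaking lemma: 2 * 5 = 10.
A tree on 5 vertices has 4 edges. This graph has 5 edges (1 extra). Not a tree.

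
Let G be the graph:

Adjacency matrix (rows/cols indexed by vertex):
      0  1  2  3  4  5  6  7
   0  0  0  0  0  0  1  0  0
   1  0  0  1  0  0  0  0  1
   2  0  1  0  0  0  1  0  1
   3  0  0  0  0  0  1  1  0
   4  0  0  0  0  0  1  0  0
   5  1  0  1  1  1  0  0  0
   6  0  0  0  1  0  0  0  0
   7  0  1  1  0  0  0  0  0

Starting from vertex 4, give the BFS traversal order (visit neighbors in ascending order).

BFS from vertex 4 (neighbors processed in ascending order):
Visit order: 4, 5, 0, 2, 3, 1, 7, 6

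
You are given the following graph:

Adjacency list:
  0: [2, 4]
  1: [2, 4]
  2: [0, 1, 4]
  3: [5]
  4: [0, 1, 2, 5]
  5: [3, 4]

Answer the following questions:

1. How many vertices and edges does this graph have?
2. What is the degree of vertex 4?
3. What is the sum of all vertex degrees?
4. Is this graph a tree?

Count: 6 vertices, 7 edges.
Vertex 4 has neighbors [0, 1, 2, 5], degree = 4.
Handshaking lemma: 2 * 7 = 14.
A tree on 6 vertices has 5 edges. This graph has 7 edges (2 extra). Not a tree.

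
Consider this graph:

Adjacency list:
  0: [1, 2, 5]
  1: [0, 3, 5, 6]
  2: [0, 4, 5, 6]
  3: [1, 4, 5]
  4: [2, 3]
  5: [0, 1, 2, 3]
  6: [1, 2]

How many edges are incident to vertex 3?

Vertex 3 has neighbors [1, 4, 5], so deg(3) = 3.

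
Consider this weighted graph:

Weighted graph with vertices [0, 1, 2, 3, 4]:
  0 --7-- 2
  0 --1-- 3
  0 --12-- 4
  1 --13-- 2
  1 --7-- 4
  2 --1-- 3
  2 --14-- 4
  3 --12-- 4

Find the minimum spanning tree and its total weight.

Applying Kruskal's algorithm (sort edges by weight, add if no cycle):
  Add (0,3) w=1
  Add (2,3) w=1
  Skip (0,2) w=7 (creates cycle)
  Add (1,4) w=7
  Add (0,4) w=12
  Skip (3,4) w=12 (creates cycle)
  Skip (1,2) w=13 (creates cycle)
  Skip (2,4) w=14 (creates cycle)
MST weight = 21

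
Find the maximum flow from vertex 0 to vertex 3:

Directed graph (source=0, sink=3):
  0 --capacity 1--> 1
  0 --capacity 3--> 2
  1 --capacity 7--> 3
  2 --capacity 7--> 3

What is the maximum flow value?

Computing max flow:
  Flow on (0->1): 1/1
  Flow on (0->2): 3/3
  Flow on (1->3): 1/7
  Flow on (2->3): 3/7
Maximum flow = 4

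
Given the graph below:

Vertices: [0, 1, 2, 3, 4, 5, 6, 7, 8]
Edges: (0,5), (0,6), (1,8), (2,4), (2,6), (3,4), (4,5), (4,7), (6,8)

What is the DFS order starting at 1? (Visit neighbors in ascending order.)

DFS from vertex 1 (neighbors processed in ascending order):
Visit order: 1, 8, 6, 0, 5, 4, 2, 3, 7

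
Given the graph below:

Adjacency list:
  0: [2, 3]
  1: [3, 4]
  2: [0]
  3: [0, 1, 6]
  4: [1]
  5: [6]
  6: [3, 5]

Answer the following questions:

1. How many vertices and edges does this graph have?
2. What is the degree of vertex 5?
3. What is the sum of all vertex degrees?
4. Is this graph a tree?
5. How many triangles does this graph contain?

Count: 7 vertices, 6 edges.
Vertex 5 has neighbors [6], degree = 1.
Handshaking lemma: 2 * 6 = 12.
A graph is a tree iff it is connected and has exactly n-1 edges. This graph is connected (all 7 vertices in one component) and has 7-1 = 6 edges. It is a tree.
Number of triangles = 0.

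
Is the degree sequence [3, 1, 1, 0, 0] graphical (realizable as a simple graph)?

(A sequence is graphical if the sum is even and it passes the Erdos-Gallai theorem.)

Sum of degrees = 5. Sum is odd, so the sequence is NOT graphical.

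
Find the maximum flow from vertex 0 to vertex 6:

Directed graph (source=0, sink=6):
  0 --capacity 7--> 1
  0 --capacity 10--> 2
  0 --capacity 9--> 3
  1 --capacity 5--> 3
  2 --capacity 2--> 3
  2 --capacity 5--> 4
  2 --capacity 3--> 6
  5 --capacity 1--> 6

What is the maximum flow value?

Computing max flow:
  Flow on (0->2): 3/10
  Flow on (2->6): 3/3
Maximum flow = 3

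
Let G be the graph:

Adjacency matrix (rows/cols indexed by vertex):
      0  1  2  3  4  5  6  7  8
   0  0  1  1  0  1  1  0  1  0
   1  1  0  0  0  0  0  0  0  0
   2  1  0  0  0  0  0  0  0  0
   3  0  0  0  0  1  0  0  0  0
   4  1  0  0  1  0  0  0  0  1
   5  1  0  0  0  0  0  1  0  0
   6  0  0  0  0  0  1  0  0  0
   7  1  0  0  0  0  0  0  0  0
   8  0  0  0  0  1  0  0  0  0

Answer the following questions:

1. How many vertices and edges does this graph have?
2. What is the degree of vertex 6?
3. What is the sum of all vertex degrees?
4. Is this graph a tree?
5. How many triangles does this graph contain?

Count: 9 vertices, 8 edges.
Vertex 6 has neighbors [5], degree = 1.
Handshaking lemma: 2 * 8 = 16.
A graph is a tree iff it is connected and has exactly n-1 edges. This graph is connected (all 9 vertices in one component) and has 9-1 = 8 edges. It is a tree.
Number of triangles = 0.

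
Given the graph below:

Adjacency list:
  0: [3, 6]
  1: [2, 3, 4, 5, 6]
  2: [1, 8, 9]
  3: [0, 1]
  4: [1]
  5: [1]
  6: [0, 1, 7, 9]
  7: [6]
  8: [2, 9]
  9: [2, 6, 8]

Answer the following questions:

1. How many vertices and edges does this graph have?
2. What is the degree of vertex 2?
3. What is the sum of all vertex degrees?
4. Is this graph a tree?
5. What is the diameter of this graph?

Count: 10 vertices, 12 edges.
Vertex 2 has neighbors [1, 8, 9], degree = 3.
Handshaking lemma: 2 * 12 = 24.
A tree on 10 vertices has 9 edges. This graph has 12 edges (3 extra). Not a tree.
Diameter (longest shortest path) = 3.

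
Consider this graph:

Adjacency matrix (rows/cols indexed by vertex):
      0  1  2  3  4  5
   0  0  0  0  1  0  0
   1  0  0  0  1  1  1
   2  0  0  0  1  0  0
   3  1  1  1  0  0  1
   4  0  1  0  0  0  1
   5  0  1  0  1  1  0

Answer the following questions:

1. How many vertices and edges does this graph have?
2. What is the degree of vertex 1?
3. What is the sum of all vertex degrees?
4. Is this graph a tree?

Count: 6 vertices, 7 edges.
Vertex 1 has neighbors [3, 4, 5], degree = 3.
Handshaking lemma: 2 * 7 = 14.
A tree on 6 vertices has 5 edges. This graph has 7 edges (2 extra). Not a tree.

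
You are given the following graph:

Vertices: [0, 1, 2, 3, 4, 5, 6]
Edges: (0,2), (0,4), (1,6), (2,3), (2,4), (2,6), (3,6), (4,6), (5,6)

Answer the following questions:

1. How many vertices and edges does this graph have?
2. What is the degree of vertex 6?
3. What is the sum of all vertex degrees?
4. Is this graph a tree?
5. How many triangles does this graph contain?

Count: 7 vertices, 9 edges.
Vertex 6 has neighbors [1, 2, 3, 4, 5], degree = 5.
Handshaking lemma: 2 * 9 = 18.
A tree on 7 vertices has 6 edges. This graph has 9 edges (3 extra). Not a tree.
Number of triangles = 3.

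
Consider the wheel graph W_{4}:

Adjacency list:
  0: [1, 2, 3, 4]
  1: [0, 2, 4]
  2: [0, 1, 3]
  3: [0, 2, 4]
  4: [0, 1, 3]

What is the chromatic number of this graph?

W_{4} = C_{4} plus a hub adjacent to every cycle vertex.
The outer cycle needs 2 colors (even cycle); the hub is adjacent to all of them so needs a fresh color.
Chromatic number = 2 + 1 = 3.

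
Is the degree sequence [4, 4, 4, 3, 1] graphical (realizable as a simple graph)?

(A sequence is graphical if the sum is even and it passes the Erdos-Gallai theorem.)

Sum of degrees = 16. Sum is even but fails Erdos-Gallai. The sequence is NOT graphical.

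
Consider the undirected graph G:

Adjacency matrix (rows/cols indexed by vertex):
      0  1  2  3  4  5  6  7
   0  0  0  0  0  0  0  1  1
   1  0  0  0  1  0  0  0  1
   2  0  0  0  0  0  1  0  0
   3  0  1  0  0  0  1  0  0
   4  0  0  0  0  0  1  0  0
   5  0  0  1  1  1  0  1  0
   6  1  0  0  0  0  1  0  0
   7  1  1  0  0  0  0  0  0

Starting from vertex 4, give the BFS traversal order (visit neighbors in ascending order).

BFS from vertex 4 (neighbors processed in ascending order):
Visit order: 4, 5, 2, 3, 6, 1, 0, 7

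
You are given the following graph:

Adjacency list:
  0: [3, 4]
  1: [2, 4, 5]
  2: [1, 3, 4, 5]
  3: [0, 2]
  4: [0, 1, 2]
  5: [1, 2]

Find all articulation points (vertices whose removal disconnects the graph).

No articulation points. The graph is biconnected.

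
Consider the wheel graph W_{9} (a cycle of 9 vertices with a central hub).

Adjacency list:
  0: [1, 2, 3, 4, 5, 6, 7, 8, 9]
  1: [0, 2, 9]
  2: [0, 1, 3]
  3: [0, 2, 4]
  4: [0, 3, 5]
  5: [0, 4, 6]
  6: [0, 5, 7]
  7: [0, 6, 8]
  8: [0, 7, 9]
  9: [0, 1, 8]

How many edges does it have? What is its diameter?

Wheel graph W_{9}: 9 cycle edges + 9 spoke edges = 18 edges.
The hub is distance 1 from all cycle vertices. Max distance between cycle vertices through hub is 2.
Diameter = 2.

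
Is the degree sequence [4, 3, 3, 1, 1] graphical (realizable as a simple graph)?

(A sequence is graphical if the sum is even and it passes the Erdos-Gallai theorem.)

Sum of degrees = 12. Sum is even but fails Erdos-Gallai. The sequence is NOT graphical.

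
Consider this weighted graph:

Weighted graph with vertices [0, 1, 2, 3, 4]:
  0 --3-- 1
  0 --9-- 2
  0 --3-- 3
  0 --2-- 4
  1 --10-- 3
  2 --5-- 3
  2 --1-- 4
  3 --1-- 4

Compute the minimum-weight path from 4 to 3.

Using Dijkstra's algorithm from vertex 4:
Shortest path: 4 -> 3
Total weight: 1 = 1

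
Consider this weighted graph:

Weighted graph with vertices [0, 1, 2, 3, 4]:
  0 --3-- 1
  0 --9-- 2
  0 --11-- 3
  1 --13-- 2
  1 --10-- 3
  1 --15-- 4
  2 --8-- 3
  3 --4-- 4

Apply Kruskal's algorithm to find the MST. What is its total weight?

Applying Kruskal's algorithm (sort edges by weight, add if no cycle):
  Add (0,1) w=3
  Add (3,4) w=4
  Add (2,3) w=8
  Add (0,2) w=9
  Skip (1,3) w=10 (creates cycle)
  Skip (0,3) w=11 (creates cycle)
  Skip (1,2) w=13 (creates cycle)
  Skip (1,4) w=15 (creates cycle)
MST weight = 24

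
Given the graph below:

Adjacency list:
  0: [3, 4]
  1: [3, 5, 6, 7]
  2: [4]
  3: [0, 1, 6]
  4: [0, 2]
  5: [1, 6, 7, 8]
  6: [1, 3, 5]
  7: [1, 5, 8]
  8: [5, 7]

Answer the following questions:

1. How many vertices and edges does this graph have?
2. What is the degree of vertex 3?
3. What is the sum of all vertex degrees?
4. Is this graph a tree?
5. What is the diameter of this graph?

Count: 9 vertices, 12 edges.
Vertex 3 has neighbors [0, 1, 6], degree = 3.
Handshaking lemma: 2 * 12 = 24.
A tree on 9 vertices has 8 edges. This graph has 12 edges (4 extra). Not a tree.
Diameter (longest shortest path) = 6.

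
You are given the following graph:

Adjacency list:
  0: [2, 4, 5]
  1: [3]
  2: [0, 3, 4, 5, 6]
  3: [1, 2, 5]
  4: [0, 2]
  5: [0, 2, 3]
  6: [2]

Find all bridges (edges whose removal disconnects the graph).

A bridge is an edge whose removal increases the number of connected components.
Bridges found: (1,3), (2,6)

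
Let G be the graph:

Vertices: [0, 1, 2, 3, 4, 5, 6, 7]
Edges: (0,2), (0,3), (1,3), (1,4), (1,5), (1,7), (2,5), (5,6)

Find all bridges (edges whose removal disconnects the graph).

A bridge is an edge whose removal increases the number of connected components.
Bridges found: (1,4), (1,7), (5,6)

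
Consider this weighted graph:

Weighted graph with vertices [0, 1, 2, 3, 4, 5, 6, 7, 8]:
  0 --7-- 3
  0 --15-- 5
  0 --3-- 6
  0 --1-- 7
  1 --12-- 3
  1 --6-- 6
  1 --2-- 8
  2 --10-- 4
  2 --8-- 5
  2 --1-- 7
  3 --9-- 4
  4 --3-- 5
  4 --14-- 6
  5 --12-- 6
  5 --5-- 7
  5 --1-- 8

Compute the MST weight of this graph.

Applying Kruskal's algorithm (sort edges by weight, add if no cycle):
  Add (0,7) w=1
  Add (2,7) w=1
  Add (5,8) w=1
  Add (1,8) w=2
  Add (0,6) w=3
  Add (4,5) w=3
  Add (5,7) w=5
  Skip (1,6) w=6 (creates cycle)
  Add (0,3) w=7
  Skip (2,5) w=8 (creates cycle)
  Skip (3,4) w=9 (creates cycle)
  Skip (2,4) w=10 (creates cycle)
  Skip (1,3) w=12 (creates cycle)
  Skip (5,6) w=12 (creates cycle)
  Skip (4,6) w=14 (creates cycle)
  Skip (0,5) w=15 (creates cycle)
MST weight = 23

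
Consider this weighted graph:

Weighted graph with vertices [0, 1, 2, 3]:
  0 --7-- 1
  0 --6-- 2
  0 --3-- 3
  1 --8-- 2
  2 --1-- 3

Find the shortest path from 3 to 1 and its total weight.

Using Dijkstra's algorithm from vertex 3:
Shortest path: 3 -> 2 -> 1
Total weight: 1 + 8 = 9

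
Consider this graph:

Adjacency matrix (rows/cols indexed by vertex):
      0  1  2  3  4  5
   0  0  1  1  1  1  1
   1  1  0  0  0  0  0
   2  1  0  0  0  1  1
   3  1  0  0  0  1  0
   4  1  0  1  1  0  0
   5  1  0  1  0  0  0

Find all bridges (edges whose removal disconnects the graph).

A bridge is an edge whose removal increases the number of connected components.
Bridges found: (0,1)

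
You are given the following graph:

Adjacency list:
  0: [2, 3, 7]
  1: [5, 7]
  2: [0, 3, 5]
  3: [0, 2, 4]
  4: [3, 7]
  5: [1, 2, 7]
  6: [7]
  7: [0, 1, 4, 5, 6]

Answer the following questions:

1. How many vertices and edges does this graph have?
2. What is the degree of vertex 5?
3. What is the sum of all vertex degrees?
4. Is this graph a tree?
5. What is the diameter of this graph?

Count: 8 vertices, 11 edges.
Vertex 5 has neighbors [1, 2, 7], degree = 3.
Handshaking lemma: 2 * 11 = 22.
A tree on 8 vertices has 7 edges. This graph has 11 edges (4 extra). Not a tree.
Diameter (longest shortest path) = 3.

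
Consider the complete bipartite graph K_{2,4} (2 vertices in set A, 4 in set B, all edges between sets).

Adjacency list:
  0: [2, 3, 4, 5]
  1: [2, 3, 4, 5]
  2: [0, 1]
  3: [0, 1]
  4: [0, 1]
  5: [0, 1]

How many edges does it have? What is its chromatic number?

K_{2,4} has 2 * 4 = 8 edges.
Bipartite graphs have chromatic number 2 (color each partition differently).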